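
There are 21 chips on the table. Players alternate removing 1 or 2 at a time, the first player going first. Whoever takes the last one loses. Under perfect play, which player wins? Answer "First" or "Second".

First

W/L table (W = player to move can force a win):
i:   0  1  2  3  4  5  6  7  8  9 10 11 12 13 14 15 16 17 18 19 20 21
     W  L  W  W  L  W  W  L  W  W  L  W  W  L  W  W  L  W  W  L  W  W
Position 21 is W, so the first player wins.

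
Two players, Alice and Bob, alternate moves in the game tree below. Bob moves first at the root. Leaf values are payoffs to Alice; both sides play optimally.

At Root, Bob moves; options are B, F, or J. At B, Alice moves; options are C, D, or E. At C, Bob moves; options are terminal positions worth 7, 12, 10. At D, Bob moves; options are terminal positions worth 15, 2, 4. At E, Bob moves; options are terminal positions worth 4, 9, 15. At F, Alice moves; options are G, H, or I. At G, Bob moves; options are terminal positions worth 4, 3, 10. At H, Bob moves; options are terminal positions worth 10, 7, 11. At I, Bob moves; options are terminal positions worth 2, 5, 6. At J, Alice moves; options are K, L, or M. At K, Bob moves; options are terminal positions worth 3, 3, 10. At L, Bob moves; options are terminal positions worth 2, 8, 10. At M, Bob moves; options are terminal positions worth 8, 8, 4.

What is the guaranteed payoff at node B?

C: min(7, 12, 10) = 7
D: min(15, 2, 4) = 2
E: min(4, 9, 15) = 4
B: max(7, 2, 4) = 7

7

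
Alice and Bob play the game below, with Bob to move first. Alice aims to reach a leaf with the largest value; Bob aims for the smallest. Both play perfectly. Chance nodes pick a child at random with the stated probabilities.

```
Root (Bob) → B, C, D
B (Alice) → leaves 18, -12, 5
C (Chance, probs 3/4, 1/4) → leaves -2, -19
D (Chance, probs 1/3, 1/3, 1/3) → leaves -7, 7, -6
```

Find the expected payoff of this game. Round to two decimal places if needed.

B (Alice): max(18, -12, 5) = 18
C (Chance): 3/4·-2 + 1/4·-19 = -6.25
D (Chance): 1/3·-7 + 1/3·7 + 1/3·-6 = -2
Root (Bob): min(18, -6.25, -2) = -6.25

-6.25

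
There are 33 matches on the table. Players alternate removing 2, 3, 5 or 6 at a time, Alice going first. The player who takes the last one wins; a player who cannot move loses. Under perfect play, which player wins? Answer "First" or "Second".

Second

Positions where the player to move wins (W) vs loses (L):
i:   0  1  2  3  4  5  6  7  8  9 10 11 12 13 14 15 16 17 18 19 20 21 22 23 24 25 26 27 28 29 30 31 32 33
     L  L  W  W  W  W  W  W  L  L  W  W  W  W  W  W  L  L  W  W  W  W  W  W  L  L  W  W  W  W  W  W  L  L
Position 33 is L, so the second player wins.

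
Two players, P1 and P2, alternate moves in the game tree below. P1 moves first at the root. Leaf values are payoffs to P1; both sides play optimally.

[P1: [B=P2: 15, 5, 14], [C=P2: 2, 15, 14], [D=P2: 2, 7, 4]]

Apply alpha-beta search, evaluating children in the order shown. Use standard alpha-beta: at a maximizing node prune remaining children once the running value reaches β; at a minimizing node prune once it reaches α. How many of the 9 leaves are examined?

5

B [α=-∞,β=+∞]: v=5
C [α=5,β=+∞]: v=2 after child 1 ≤ α → α-cutoff, skip 2
D [α=5,β=+∞]: v=2 after child 1 ≤ α → α-cutoff, skip 2
Root [α=-∞,β=+∞]: v=5
Leaves evaluated: 5 of 9.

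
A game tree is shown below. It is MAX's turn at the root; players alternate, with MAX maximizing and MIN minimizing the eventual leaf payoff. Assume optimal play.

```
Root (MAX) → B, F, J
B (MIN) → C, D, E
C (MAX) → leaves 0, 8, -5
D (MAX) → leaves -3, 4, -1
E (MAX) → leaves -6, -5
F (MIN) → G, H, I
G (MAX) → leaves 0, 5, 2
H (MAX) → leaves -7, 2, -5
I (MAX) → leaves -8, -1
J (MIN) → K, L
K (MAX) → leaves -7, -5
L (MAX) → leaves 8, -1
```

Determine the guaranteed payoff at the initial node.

C (MAX): max(0, 8, -5) = 8
D (MAX): max(-3, 4, -1) = 4
E (MAX): max(-6, -5) = -5
B (MIN): min(8, 4, -5) = -5
G (MAX): max(0, 5, 2) = 5
H (MAX): max(-7, 2, -5) = 2
I (MAX): max(-8, -1) = -1
F (MIN): min(5, 2, -1) = -1
K (MAX): max(-7, -5) = -5
L (MAX): max(8, -1) = 8
J (MIN): min(-5, 8) = -5
Root (MAX): max(-5, -1, -5) = -1

-1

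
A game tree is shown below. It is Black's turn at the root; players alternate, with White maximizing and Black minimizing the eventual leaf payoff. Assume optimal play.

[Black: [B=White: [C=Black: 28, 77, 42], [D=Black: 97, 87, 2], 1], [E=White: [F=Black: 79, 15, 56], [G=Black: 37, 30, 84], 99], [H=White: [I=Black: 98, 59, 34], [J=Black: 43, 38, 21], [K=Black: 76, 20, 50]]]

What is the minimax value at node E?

F: min(79, 15, 56) = 15
G: min(37, 30, 84) = 30
E: max(15, 30, 99) = 99

99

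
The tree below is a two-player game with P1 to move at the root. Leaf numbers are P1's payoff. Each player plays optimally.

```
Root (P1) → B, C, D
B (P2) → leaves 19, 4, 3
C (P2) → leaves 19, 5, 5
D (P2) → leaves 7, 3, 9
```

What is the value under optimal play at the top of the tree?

5

B (P2): min(19, 4, 3) = 3
C (P2): min(19, 5, 5) = 5
D (P2): min(7, 3, 9) = 3
Root (P1): max(3, 5, 3) = 5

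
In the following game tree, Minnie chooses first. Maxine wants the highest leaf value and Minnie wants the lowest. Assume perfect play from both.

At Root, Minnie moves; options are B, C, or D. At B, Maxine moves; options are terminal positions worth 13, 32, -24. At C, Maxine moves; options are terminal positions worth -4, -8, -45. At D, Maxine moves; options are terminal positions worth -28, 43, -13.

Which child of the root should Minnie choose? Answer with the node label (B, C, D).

C

B (Maxine): max(13, 32, -24) = 32
C (Maxine): max(-4, -8, -45) = -4
D (Maxine): max(-28, 43, -13) = 43
Root (Minnie): min(32, -4, 43) = -4
Minnie picks the child with the lowest value: C (value -4).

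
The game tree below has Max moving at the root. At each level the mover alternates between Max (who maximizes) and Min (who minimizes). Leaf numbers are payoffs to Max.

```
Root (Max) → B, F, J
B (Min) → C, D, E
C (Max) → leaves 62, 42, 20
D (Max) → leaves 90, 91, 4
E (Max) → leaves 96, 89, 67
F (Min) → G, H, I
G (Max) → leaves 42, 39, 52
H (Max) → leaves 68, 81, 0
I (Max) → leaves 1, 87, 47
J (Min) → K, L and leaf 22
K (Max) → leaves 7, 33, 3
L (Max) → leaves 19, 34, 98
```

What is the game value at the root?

C (Max): max(62, 42, 20) = 62
D (Max): max(90, 91, 4) = 91
E (Max): max(96, 89, 67) = 96
B (Min): min(62, 91, 96) = 62
G (Max): max(42, 39, 52) = 52
H (Max): max(68, 81, 0) = 81
I (Max): max(1, 87, 47) = 87
F (Min): min(52, 81, 87) = 52
K (Max): max(7, 33, 3) = 33
L (Max): max(19, 34, 98) = 98
J (Min): min(33, 98, 22) = 22
Root (Max): max(62, 52, 22) = 62

62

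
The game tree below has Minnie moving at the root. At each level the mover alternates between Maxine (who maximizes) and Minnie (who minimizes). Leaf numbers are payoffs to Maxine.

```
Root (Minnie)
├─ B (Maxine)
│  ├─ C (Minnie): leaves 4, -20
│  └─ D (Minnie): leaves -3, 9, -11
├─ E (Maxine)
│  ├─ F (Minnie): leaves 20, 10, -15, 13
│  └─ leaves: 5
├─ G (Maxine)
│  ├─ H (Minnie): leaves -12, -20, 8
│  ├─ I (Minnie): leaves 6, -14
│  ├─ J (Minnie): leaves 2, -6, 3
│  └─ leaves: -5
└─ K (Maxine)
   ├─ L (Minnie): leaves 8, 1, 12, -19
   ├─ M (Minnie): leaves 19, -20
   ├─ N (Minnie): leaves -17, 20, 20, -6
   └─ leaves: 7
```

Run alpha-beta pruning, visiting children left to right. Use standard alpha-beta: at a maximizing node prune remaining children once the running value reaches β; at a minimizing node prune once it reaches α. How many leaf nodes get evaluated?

29

C [α=-∞,β=+∞]: v=-20
D [α=-20,β=+∞]: v=-11
B [α=-∞,β=+∞]: v=-11
F [α=-∞,β=-11]: v=-15
E [α=-∞,β=-11]: v=5
H [α=-∞,β=-11]: v=-20
I [α=-20,β=-11]: v=-14
J [α=-14,β=-11]: v=-6
G [α=-∞,β=-11]: v=-6 after child 3 ≥ β → β-cutoff, skip 1
L [α=-∞,β=-11]: v=-19
M [α=-19,β=-11]: v=-20
N [α=-19,β=-11]: v=-17
K [α=-∞,β=-11]: v=7
Root [α=-∞,β=+∞]: v=-11
Leaves evaluated: 29 of 30.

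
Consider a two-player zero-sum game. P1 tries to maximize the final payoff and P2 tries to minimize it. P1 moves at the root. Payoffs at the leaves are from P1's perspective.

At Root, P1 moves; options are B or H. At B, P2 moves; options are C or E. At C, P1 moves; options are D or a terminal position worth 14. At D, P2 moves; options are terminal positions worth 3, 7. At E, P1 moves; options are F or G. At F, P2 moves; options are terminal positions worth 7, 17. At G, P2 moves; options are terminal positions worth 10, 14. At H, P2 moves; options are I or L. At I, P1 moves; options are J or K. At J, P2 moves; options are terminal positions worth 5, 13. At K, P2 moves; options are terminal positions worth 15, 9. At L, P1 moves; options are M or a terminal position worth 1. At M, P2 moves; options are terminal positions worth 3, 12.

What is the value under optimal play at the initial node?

D (P2): min(3, 7) = 3
C (P1): max(3, 14) = 14
F (P2): min(7, 17) = 7
G (P2): min(10, 14) = 10
E (P1): max(7, 10) = 10
B (P2): min(14, 10) = 10
J (P2): min(5, 13) = 5
K (P2): min(15, 9) = 9
I (P1): max(5, 9) = 9
M (P2): min(3, 12) = 3
L (P1): max(3, 1) = 3
H (P2): min(9, 3) = 3
Root (P1): max(10, 3) = 10

10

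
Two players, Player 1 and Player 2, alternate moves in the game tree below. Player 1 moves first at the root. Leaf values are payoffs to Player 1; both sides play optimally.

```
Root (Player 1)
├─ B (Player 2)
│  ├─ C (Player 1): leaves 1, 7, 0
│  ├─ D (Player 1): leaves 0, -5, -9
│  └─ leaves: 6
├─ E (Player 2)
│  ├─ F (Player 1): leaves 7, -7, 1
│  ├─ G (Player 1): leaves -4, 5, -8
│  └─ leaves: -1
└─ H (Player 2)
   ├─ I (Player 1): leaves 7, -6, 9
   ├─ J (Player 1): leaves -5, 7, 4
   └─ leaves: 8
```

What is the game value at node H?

I: max(7, -6, 9) = 9
J: max(-5, 7, 4) = 7
H: min(9, 7, 8) = 7

7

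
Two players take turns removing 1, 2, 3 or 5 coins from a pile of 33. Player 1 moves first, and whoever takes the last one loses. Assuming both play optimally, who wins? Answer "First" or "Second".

Second

Positions where the player to move wins (W) vs loses (L):
i:   0  1  2  3  4  5  6  7  8  9 10 11 12 13 14 15 16 17 18 19 20 21 22 23 24 25 26 27 28 29 30 31 32 33
     W  L  W  W  W  L  W  W  W  L  W  W  W  L  W  W  W  L  W  W  W  L  W  W  W  L  W  W  W  L  W  W  W  L
Position 33 is L, so the second player wins.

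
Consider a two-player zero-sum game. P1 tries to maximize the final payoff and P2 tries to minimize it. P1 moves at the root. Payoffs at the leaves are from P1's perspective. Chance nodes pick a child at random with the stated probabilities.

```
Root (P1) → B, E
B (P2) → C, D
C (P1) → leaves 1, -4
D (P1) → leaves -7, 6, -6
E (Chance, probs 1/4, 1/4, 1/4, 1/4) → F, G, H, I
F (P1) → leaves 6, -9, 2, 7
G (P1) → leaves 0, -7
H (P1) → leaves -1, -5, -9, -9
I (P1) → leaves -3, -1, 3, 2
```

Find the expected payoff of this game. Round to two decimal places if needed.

C (P1): max(1, -4) = 1
D (P1): max(-7, 6, -6) = 6
B (P2): min(1, 6) = 1
F (P1): max(6, -9, 2, 7) = 7
G (P1): max(0, -7) = 0
H (P1): max(-1, -5, -9, -9) = -1
I (P1): max(-3, -1, 3, 2) = 3
E (Chance): 1/4·7 + 1/4·0 + 1/4·-1 + 1/4·3 = 2.25
Root (P1): max(1, 2.25) = 2.25

2.25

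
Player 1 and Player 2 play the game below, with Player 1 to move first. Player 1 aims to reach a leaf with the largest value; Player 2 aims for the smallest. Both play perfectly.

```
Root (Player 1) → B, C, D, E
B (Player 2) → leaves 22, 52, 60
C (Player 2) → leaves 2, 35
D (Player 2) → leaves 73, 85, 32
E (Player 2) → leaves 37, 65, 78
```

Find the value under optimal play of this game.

37

B (Player 2): min(22, 52, 60) = 22
C (Player 2): min(2, 35) = 2
D (Player 2): min(73, 85, 32) = 32
E (Player 2): min(37, 65, 78) = 37
Root (Player 1): max(22, 2, 32, 37) = 37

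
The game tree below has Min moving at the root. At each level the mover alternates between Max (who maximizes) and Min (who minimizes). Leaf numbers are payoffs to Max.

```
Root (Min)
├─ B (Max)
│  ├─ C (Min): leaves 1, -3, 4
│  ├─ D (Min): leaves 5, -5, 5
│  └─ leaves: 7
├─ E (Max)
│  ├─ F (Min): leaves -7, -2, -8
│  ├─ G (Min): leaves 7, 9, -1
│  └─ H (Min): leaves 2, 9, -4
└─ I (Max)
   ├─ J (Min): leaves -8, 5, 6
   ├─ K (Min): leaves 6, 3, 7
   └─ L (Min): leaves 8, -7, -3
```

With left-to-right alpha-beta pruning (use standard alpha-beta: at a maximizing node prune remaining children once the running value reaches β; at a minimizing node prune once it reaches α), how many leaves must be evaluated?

21

C [α=-∞,β=+∞]: v=-3
D [α=-3,β=+∞]: v=-5 after child 2 ≤ α → α-cutoff, skip 1
B [α=-∞,β=+∞]: v=7
F [α=-∞,β=7]: v=-8
G [α=-8,β=7]: v=-1
H [α=-1,β=7]: v=-4
E [α=-∞,β=7]: v=-1
J [α=-∞,β=-1]: v=-8
K [α=-8,β=-1]: v=3
I [α=-∞,β=-1]: v=3 after child 2 ≥ β → β-cutoff, skip 1
Root [α=-∞,β=+∞]: v=-1
Leaves evaluated: 21 of 25.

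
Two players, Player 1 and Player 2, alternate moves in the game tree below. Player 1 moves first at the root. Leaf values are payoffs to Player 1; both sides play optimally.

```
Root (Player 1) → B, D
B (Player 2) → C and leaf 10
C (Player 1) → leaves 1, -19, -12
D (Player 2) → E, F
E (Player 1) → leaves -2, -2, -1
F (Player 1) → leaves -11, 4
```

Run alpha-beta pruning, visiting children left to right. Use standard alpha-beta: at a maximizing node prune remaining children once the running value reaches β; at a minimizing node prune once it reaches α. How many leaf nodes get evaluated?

7

C [α=-∞,β=+∞]: v=1
B [α=-∞,β=+∞]: v=1
E [α=1,β=+∞]: v=-1
D [α=1,β=+∞]: v=-1 after child 1 ≤ α → α-cutoff, skip 1
Root [α=-∞,β=+∞]: v=1
Leaves evaluated: 7 of 9.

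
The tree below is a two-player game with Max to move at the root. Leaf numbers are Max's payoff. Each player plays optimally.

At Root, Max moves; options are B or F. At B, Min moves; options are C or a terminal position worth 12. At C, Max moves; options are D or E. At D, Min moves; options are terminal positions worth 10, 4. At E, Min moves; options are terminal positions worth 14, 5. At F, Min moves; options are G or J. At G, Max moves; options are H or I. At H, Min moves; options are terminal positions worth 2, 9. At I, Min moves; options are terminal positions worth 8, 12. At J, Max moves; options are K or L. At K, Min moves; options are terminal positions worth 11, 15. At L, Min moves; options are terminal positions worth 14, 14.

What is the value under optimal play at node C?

D: min(10, 4) = 4
E: min(14, 5) = 5
C: max(4, 5) = 5

5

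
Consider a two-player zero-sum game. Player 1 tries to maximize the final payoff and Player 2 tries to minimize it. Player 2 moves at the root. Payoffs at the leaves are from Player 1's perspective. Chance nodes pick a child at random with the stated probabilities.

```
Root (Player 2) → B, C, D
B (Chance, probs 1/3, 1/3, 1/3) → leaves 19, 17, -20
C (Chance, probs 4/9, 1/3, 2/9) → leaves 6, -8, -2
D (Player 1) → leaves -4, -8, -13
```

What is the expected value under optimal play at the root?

-4

B (Chance): 1/3·19 + 1/3·17 + 1/3·-20 = 5.33
C (Chance): 4/9·6 + 1/3·-8 + 2/9·-2 = -0.44
D (Player 1): max(-4, -8, -13) = -4
Root (Player 2): min(5.33, -0.44, -4) = -4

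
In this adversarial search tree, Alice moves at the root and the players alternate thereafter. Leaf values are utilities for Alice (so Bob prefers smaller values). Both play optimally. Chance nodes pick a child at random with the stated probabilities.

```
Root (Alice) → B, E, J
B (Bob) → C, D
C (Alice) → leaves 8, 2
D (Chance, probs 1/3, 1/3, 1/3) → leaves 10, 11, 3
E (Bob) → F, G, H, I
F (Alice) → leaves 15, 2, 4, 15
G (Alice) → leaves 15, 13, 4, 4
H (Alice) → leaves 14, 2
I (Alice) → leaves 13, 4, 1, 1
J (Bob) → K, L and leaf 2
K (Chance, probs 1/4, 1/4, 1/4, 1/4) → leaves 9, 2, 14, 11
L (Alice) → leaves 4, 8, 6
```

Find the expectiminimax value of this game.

13

C (Alice): max(8, 2) = 8
D (Chance): 1/3·10 + 1/3·11 + 1/3·3 = 8
B (Bob): min(8, 8) = 8
F (Alice): max(15, 2, 4, 15) = 15
G (Alice): max(15, 13, 4, 4) = 15
H (Alice): max(14, 2) = 14
I (Alice): max(13, 4, 1, 1) = 13
E (Bob): min(15, 15, 14, 13) = 13
K (Chance): 1/4·9 + 1/4·2 + 1/4·14 + 1/4·11 = 9
L (Alice): max(4, 8, 6) = 8
J (Bob): min(9, 8, 2) = 2
Root (Alice): max(8, 13, 2) = 13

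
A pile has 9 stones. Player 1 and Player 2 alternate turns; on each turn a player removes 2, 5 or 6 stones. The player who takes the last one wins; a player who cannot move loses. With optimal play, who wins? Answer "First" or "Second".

First

Mark each pile size as W (mover wins) or L (mover loses):
i:   0  1  2  3  4  5  6  7  8  9
     L  L  W  W  L  W  W  W  L  W
Position 9 is W, so the first player wins.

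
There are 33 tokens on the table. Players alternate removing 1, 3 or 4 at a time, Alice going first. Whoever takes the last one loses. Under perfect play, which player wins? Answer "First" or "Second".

W/L table (W = player to move can force a win):
i:   0  1  2  3  4  5  6  7  8  9 10 11 12 13 14 15 16 17 18 19 20 21 22 23 24 25 26 27 28 29 30 31 32 33
     W  L  W  L  W  W  W  W  L  W  L  W  W  W  W  L  W  L  W  W  W  W  L  W  L  W  W  W  W  L  W  L  W  W
Position 33 is W, so the first player wins.

First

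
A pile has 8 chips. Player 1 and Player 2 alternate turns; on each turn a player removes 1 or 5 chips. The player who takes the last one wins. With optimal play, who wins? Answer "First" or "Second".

Second

i:   0  1  2  3  4  5  6  7  8
     L  W  L  W  L  W  L  W  L
Position 8 is L, so the second player wins.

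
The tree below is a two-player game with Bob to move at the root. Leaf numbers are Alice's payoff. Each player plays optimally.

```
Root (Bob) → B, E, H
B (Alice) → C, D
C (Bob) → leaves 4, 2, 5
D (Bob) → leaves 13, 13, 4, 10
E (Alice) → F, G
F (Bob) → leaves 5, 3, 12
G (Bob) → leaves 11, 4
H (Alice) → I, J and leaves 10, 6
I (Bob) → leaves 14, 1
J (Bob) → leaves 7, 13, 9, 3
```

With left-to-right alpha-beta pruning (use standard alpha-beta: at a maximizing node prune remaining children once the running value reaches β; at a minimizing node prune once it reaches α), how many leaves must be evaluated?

19

C [α=-∞,β=+∞]: v=2
D [α=2,β=+∞]: v=4
B [α=-∞,β=+∞]: v=4
F [α=-∞,β=4]: v=3
G [α=3,β=4]: v=4
E [α=-∞,β=4]: v=4
I [α=-∞,β=4]: v=1
J [α=1,β=4]: v=3
H [α=-∞,β=4]: v=10 after child 3 ≥ β → β-cutoff, skip 1
Root [α=-∞,β=+∞]: v=4
Leaves evaluated: 19 of 20.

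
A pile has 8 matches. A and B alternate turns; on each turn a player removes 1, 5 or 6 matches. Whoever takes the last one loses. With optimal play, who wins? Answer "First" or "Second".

First

Compute winning (W) and losing (L) positions by backward induction:
i:   0  1  2  3  4  5  6  7  8
     W  L  W  L  W  L  W  W  W
Position 8 is W, so the first player wins.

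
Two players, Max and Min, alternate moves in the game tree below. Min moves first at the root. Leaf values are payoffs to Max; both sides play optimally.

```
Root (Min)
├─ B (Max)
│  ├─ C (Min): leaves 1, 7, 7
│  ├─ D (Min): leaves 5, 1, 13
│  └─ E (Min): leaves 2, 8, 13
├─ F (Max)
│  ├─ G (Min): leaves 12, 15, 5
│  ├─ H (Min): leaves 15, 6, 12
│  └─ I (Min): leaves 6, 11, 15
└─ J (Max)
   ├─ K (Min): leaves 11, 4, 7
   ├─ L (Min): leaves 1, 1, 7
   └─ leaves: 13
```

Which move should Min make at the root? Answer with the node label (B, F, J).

B

C (Min): min(1, 7, 7) = 1
D (Min): min(5, 1, 13) = 1
E (Min): min(2, 8, 13) = 2
B (Max): max(1, 1, 2) = 2
G (Min): min(12, 15, 5) = 5
H (Min): min(15, 6, 12) = 6
I (Min): min(6, 11, 15) = 6
F (Max): max(5, 6, 6) = 6
K (Min): min(11, 4, 7) = 4
L (Min): min(1, 1, 7) = 1
J (Max): max(4, 1, 13) = 13
Root (Min): min(2, 6, 13) = 2
Min picks the child with the lowest value: B (value 2).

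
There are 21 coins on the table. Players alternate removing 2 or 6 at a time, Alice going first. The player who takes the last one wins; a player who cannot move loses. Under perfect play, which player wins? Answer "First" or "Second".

i:   0  1  2  3  4  5  6  7  8  9 10 11 12 13 14 15 16 17 18 19 20 21
     L  L  W  W  L  L  W  W  L  L  W  W  L  L  W  W  L  L  W  W  L  L
Position 21 is L, so the second player wins.

Second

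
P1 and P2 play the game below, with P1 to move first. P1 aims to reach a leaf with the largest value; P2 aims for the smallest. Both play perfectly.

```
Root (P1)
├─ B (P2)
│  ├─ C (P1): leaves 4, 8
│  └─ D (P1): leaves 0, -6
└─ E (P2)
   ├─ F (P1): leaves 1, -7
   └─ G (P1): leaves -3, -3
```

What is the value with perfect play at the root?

C (P1): max(4, 8) = 8
D (P1): max(0, -6) = 0
B (P2): min(8, 0) = 0
F (P1): max(1, -7) = 1
G (P1): max(-3, -3) = -3
E (P2): min(1, -3) = -3
Root (P1): max(0, -3) = 0

0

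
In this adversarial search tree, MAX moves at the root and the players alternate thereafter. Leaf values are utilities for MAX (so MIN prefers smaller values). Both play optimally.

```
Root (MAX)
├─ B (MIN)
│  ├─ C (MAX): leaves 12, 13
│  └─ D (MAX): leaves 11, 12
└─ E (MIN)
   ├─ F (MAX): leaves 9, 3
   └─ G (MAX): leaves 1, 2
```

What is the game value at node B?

12

C: max(12, 13) = 13
D: max(11, 12) = 12
B: min(13, 12) = 12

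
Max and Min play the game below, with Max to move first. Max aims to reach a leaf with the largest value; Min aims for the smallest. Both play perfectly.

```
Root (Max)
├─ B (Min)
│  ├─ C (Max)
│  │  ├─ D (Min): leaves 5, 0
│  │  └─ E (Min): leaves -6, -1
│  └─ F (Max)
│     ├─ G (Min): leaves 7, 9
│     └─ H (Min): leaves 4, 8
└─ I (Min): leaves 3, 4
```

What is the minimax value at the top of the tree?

D (Min): min(5, 0) = 0
E (Min): min(-6, -1) = -6
C (Max): max(0, -6) = 0
G (Min): min(7, 9) = 7
H (Min): min(4, 8) = 4
F (Max): max(7, 4) = 7
B (Min): min(0, 7) = 0
I (Min): min(3, 4) = 3
Root (Max): max(0, 3) = 3

3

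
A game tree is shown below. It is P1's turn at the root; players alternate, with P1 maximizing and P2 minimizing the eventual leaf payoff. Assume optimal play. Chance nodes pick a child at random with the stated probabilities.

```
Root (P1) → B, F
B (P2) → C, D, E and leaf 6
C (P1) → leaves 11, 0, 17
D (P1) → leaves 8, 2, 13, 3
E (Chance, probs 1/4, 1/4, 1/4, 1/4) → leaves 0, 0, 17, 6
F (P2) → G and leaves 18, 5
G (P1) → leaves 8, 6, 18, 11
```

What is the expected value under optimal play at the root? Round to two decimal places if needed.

5.75

C (P1): max(11, 0, 17) = 17
D (P1): max(8, 2, 13, 3) = 13
E (Chance): 1/4·0 + 1/4·0 + 1/4·17 + 1/4·6 = 5.75
B (P2): min(17, 13, 5.75, 6) = 5.75
G (P1): max(8, 6, 18, 11) = 18
F (P2): min(18, 18, 5) = 5
Root (P1): max(5.75, 5) = 5.75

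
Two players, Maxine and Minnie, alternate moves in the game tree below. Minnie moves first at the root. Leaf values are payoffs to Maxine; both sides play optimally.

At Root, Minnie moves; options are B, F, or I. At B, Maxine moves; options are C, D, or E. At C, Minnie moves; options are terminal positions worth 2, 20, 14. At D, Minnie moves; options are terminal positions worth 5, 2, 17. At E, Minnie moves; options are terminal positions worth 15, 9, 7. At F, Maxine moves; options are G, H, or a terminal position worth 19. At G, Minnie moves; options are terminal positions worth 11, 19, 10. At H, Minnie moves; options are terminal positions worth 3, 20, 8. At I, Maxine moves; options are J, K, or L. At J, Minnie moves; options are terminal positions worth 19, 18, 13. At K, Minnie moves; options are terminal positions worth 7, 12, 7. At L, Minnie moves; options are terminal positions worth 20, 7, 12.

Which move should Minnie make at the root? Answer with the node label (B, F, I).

B

C (Minnie): min(2, 20, 14) = 2
D (Minnie): min(5, 2, 17) = 2
E (Minnie): min(15, 9, 7) = 7
B (Maxine): max(2, 2, 7) = 7
G (Minnie): min(11, 19, 10) = 10
H (Minnie): min(3, 20, 8) = 3
F (Maxine): max(10, 3, 19) = 19
J (Minnie): min(19, 18, 13) = 13
K (Minnie): min(7, 12, 7) = 7
L (Minnie): min(20, 7, 12) = 7
I (Maxine): max(13, 7, 7) = 13
Root (Minnie): min(7, 19, 13) = 7
Minnie picks the child with the lowest value: B (value 7).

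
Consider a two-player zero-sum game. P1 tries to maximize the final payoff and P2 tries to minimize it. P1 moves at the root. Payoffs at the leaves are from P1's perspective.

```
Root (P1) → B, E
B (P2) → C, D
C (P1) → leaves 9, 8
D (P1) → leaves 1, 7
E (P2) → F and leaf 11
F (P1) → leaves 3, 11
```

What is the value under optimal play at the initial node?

11

C (P1): max(9, 8) = 9
D (P1): max(1, 7) = 7
B (P2): min(9, 7) = 7
F (P1): max(3, 11) = 11
E (P2): min(11, 11) = 11
Root (P1): max(7, 11) = 11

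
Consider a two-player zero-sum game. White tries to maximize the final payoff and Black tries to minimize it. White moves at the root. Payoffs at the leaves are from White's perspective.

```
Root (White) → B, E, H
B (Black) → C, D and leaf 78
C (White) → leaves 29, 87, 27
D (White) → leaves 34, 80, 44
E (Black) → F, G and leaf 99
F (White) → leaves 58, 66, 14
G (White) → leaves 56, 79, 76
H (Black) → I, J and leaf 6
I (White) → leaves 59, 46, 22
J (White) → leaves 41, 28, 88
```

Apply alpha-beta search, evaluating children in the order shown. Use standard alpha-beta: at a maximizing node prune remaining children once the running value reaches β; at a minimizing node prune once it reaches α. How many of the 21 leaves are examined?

C [α=-∞,β=+∞]: v=87
D [α=-∞,β=87]: v=80
B [α=-∞,β=+∞]: v=78
F [α=78,β=+∞]: v=66
E [α=78,β=+∞]: v=66 after child 1 ≤ α → α-cutoff, skip 2
I [α=78,β=+∞]: v=59
H [α=78,β=+∞]: v=59 after child 1 ≤ α → α-cutoff, skip 2
Root [α=-∞,β=+∞]: v=78
Leaves evaluated: 13 of 21.

13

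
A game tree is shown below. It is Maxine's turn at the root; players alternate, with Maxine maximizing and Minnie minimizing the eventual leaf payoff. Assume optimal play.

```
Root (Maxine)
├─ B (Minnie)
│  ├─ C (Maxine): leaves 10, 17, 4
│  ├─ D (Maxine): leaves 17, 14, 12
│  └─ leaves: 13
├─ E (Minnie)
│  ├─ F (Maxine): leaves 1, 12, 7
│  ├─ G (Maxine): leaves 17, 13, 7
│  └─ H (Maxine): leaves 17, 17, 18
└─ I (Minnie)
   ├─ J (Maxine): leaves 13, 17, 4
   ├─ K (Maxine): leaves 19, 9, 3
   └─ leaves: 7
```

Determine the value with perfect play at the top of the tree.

13

C (Maxine): max(10, 17, 4) = 17
D (Maxine): max(17, 14, 12) = 17
B (Minnie): min(17, 17, 13) = 13
F (Maxine): max(1, 12, 7) = 12
G (Maxine): max(17, 13, 7) = 17
H (Maxine): max(17, 17, 18) = 18
E (Minnie): min(12, 17, 18) = 12
J (Maxine): max(13, 17, 4) = 17
K (Maxine): max(19, 9, 3) = 19
I (Minnie): min(17, 19, 7) = 7
Root (Maxine): max(13, 12, 7) = 13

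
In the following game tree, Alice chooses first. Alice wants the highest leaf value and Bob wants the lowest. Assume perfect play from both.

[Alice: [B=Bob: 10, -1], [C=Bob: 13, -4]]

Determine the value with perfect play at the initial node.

-1

B (Bob): min(10, -1) = -1
C (Bob): min(13, -4) = -4
Root (Alice): max(-1, -4) = -1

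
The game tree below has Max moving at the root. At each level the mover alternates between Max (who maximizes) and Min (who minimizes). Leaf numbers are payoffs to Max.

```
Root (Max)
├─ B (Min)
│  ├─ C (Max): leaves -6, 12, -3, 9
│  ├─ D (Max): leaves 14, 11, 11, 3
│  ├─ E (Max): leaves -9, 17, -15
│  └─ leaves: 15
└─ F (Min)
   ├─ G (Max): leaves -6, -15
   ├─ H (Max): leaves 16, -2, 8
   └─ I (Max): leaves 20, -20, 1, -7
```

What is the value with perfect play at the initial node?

12

C (Max): max(-6, 12, -3, 9) = 12
D (Max): max(14, 11, 11, 3) = 14
E (Max): max(-9, 17, -15) = 17
B (Min): min(12, 14, 17, 15) = 12
G (Max): max(-6, -15) = -6
H (Max): max(16, -2, 8) = 16
I (Max): max(20, -20, 1, -7) = 20
F (Min): min(-6, 16, 20) = -6
Root (Max): max(12, -6) = 12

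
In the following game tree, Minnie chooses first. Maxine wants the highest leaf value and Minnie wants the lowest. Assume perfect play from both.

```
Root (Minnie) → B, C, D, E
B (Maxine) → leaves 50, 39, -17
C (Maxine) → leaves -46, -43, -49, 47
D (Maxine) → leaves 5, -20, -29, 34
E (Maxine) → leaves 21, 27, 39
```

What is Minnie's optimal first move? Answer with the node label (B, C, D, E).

B (Maxine): max(50, 39, -17) = 50
C (Maxine): max(-46, -43, -49, 47) = 47
D (Maxine): max(5, -20, -29, 34) = 34
E (Maxine): max(21, 27, 39) = 39
Root (Minnie): min(50, 47, 34, 39) = 34
Minnie picks the child with the lowest value: D (value 34).

D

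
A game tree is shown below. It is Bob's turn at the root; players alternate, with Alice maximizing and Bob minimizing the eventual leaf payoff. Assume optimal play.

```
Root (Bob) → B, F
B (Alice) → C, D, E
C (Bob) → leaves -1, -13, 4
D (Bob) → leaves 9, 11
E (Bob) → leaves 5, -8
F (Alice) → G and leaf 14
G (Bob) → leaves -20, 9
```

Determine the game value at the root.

9

C (Bob): min(-1, -13, 4) = -13
D (Bob): min(9, 11) = 9
E (Bob): min(5, -8) = -8
B (Alice): max(-13, 9, -8) = 9
G (Bob): min(-20, 9) = -20
F (Alice): max(-20, 14) = 14
Root (Bob): min(9, 14) = 9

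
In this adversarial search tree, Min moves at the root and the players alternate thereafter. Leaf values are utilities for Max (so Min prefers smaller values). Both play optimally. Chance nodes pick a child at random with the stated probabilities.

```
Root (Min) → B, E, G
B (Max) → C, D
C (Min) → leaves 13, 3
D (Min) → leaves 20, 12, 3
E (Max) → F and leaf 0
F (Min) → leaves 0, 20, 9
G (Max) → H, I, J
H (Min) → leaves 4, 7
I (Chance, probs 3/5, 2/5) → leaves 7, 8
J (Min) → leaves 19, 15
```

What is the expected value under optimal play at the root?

C (Min): min(13, 3) = 3
D (Min): min(20, 12, 3) = 3
B (Max): max(3, 3) = 3
F (Min): min(0, 20, 9) = 0
E (Max): max(0, 0) = 0
H (Min): min(4, 7) = 4
I (Chance): 3/5·7 + 2/5·8 = 7.4
J (Min): min(19, 15) = 15
G (Max): max(4, 7.4, 15) = 15
Root (Min): min(3, 0, 15) = 0

0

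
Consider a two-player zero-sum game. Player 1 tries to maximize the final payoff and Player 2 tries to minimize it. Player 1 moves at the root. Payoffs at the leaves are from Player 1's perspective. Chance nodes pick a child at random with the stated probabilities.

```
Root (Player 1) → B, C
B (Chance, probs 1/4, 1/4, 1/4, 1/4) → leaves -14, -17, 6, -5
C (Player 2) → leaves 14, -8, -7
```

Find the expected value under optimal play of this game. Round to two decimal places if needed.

B (Chance): 1/4·-14 + 1/4·-17 + 1/4·6 + 1/4·-5 = -7.5
C (Player 2): min(14, -8, -7) = -8
Root (Player 1): max(-7.5, -8) = -7.5

-7.5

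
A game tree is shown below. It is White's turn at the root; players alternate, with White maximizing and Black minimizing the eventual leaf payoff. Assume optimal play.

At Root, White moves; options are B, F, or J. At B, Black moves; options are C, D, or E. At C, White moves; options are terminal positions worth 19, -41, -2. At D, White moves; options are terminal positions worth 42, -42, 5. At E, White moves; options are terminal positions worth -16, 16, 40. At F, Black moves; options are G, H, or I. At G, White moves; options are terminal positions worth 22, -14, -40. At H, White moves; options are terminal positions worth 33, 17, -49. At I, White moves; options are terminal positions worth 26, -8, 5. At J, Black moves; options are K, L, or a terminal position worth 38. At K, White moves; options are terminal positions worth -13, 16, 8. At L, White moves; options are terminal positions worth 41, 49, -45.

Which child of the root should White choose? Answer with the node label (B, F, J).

F

C (White): max(19, -41, -2) = 19
D (White): max(42, -42, 5) = 42
E (White): max(-16, 16, 40) = 40
B (Black): min(19, 42, 40) = 19
G (White): max(22, -14, -40) = 22
H (White): max(33, 17, -49) = 33
I (White): max(26, -8, 5) = 26
F (Black): min(22, 33, 26) = 22
K (White): max(-13, 16, 8) = 16
L (White): max(41, 49, -45) = 49
J (Black): min(16, 49, 38) = 16
Root (White): max(19, 22, 16) = 22
White picks the child with the highest value: F (value 22).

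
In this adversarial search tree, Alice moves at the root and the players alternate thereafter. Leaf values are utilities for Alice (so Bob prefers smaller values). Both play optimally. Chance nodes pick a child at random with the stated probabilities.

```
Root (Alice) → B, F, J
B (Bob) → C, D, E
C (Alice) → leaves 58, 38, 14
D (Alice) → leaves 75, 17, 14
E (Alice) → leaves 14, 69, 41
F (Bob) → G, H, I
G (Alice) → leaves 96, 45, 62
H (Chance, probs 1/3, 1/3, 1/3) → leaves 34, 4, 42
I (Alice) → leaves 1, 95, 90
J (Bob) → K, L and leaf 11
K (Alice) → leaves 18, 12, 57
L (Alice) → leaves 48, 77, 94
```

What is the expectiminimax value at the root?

58

C (Alice): max(58, 38, 14) = 58
D (Alice): max(75, 17, 14) = 75
E (Alice): max(14, 69, 41) = 69
B (Bob): min(58, 75, 69) = 58
G (Alice): max(96, 45, 62) = 96
H (Chance): 1/3·34 + 1/3·4 + 1/3·42 = 26.67
I (Alice): max(1, 95, 90) = 95
F (Bob): min(96, 26.67, 95) = 26.67
K (Alice): max(18, 12, 57) = 57
L (Alice): max(48, 77, 94) = 94
J (Bob): min(57, 94, 11) = 11
Root (Alice): max(58, 26.67, 11) = 58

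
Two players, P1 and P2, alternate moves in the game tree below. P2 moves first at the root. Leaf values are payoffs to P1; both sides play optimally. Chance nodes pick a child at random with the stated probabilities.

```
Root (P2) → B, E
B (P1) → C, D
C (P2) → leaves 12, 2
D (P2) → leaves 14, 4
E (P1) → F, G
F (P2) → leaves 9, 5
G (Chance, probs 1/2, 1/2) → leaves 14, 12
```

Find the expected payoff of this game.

4

C (P2): min(12, 2) = 2
D (P2): min(14, 4) = 4
B (P1): max(2, 4) = 4
F (P2): min(9, 5) = 5
G (Chance): 1/2·14 + 1/2·12 = 13
E (P1): max(5, 13) = 13
Root (P2): min(4, 13) = 4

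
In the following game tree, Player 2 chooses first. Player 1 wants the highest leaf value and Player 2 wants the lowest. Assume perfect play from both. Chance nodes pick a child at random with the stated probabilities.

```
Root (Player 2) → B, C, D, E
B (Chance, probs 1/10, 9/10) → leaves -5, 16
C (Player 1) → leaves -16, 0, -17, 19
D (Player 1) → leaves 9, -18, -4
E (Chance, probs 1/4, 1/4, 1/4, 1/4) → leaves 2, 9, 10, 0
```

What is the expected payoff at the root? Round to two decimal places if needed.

B (Chance): 1/10·-5 + 9/10·16 = 13.9
C (Player 1): max(-16, 0, -17, 19) = 19
D (Player 1): max(9, -18, -4) = 9
E (Chance): 1/4·2 + 1/4·9 + 1/4·10 + 1/4·0 = 5.25
Root (Player 2): min(13.9, 19, 9, 5.25) = 5.25

5.25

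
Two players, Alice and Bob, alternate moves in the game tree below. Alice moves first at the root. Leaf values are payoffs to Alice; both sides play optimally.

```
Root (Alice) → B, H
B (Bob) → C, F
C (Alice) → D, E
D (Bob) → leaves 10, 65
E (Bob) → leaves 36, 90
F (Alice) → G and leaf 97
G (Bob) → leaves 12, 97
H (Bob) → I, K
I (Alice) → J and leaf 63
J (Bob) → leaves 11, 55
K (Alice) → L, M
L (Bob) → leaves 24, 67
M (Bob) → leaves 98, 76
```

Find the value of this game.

D (Bob): min(10, 65) = 10
E (Bob): min(36, 90) = 36
C (Alice): max(10, 36) = 36
G (Bob): min(12, 97) = 12
F (Alice): max(12, 97) = 97
B (Bob): min(36, 97) = 36
J (Bob): min(11, 55) = 11
I (Alice): max(11, 63) = 63
L (Bob): min(24, 67) = 24
M (Bob): min(98, 76) = 76
K (Alice): max(24, 76) = 76
H (Bob): min(63, 76) = 63
Root (Alice): max(36, 63) = 63

63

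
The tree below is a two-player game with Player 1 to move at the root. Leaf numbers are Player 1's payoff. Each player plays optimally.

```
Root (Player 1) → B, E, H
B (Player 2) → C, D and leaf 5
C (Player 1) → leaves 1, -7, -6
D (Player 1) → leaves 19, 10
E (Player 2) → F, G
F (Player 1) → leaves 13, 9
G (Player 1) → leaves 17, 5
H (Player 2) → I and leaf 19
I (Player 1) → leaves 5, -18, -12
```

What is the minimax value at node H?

I: max(5, -18, -12) = 5
H: min(5, 19) = 5

5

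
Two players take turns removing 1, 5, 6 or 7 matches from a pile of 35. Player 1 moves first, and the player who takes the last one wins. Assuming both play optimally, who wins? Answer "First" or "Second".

First

Mark each pile size as W (mover wins) or L (mover loses):
i:   0  1  2  3  4  5  6  7  8  9 10 11 12 13 14 15 16 17 18 19 20 21 22 23 24 25 26 27 28 29 30 31 32 33 34 35
     L  W  L  W  L  W  W  W  W  W  W  W  L  W  L  W  L  W  W  W  W  W  W  W  L  W  L  W  L  W  W  W  W  W  W  W
Position 35 is W, so the first player wins.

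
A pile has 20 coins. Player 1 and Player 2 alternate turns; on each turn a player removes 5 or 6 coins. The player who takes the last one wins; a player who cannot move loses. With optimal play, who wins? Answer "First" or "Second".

Positions where the player to move wins (W) vs loses (L):
i:   0  1  2  3  4  5  6  7  8  9 10 11 12 13 14 15 16 17 18 19 20
     L  L  L  L  L  W  W  W  W  W  W  L  L  L  L  L  W  W  W  W  W
Position 20 is W, so the first player wins.

First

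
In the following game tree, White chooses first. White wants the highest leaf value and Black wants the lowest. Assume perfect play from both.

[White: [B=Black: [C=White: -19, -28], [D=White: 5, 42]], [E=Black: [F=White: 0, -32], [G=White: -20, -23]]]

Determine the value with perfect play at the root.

-19

C (White): max(-19, -28) = -19
D (White): max(5, 42) = 42
B (Black): min(-19, 42) = -19
F (White): max(0, -32) = 0
G (White): max(-20, -23) = -20
E (Black): min(0, -20) = -20
Root (White): max(-19, -20) = -19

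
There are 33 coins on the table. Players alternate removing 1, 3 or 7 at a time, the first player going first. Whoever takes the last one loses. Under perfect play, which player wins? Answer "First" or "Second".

Mark each pile size as W (mover wins) or L (mover loses):
i:   0  1  2  3  4  5  6  7  8  9 10 11 12 13 14 15 16 17 18 19 20 21 22 23 24 25 26 27 28 29 30 31 32 33
     W  L  W  L  W  L  W  L  W  L  W  L  W  L  W  L  W  L  W  L  W  L  W  L  W  L  W  L  W  L  W  L  W  L
Position 33 is L, so the second player wins.

Second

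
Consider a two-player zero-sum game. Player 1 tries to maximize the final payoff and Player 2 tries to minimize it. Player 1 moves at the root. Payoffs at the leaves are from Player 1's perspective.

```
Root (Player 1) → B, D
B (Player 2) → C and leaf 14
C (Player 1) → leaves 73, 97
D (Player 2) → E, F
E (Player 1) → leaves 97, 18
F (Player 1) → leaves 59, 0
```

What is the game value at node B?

14

C: max(73, 97) = 97
B: min(97, 14) = 14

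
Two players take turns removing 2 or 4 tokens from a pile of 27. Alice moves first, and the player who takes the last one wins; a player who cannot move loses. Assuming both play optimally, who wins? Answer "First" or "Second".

Mark each pile size as W (mover wins) or L (mover loses):
i:   0  1  2  3  4  5  6  7  8  9 10 11 12 13 14 15 16 17 18 19 20 21 22 23 24 25 26 27
     L  L  W  W  W  W  L  L  W  W  W  W  L  L  W  W  W  W  L  L  W  W  W  W  L  L  W  W
Position 27 is W, so the first player wins.

First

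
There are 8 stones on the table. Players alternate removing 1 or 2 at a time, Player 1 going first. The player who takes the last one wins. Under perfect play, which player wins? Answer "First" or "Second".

Positions where the player to move wins (W) vs loses (L):
i:   0  1  2  3  4  5  6  7  8
     L  W  W  L  W  W  L  W  W
Position 8 is W, so the first player wins.

First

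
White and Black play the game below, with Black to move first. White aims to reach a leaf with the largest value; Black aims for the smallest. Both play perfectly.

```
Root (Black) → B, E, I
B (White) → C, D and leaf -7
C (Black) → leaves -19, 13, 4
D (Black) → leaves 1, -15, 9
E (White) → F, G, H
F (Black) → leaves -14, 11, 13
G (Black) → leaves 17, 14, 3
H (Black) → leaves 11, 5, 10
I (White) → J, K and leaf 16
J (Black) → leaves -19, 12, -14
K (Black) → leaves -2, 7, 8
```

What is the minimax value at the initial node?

C (Black): min(-19, 13, 4) = -19
D (Black): min(1, -15, 9) = -15
B (White): max(-19, -15, -7) = -7
F (Black): min(-14, 11, 13) = -14
G (Black): min(17, 14, 3) = 3
H (Black): min(11, 5, 10) = 5
E (White): max(-14, 3, 5) = 5
J (Black): min(-19, 12, -14) = -19
K (Black): min(-2, 7, 8) = -2
I (White): max(-19, -2, 16) = 16
Root (Black): min(-7, 5, 16) = -7

-7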